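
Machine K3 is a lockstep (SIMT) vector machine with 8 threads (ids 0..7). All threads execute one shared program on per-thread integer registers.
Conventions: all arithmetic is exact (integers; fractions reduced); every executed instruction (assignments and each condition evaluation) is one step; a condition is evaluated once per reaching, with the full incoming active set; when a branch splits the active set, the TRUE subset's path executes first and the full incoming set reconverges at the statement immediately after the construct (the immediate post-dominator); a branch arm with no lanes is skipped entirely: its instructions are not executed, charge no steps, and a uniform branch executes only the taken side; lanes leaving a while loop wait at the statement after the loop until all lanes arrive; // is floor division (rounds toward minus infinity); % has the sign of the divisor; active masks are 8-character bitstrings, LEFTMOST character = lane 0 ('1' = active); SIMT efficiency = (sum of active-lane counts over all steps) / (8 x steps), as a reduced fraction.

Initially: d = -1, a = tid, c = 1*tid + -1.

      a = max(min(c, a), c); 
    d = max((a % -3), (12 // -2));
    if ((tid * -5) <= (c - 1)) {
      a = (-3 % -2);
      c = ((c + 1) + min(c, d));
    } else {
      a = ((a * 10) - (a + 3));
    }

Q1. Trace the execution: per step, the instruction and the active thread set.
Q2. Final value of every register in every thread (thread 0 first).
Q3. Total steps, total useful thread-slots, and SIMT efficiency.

step 0: a <- max(min(c, a), c)       11111111
step 1: d <- max((a % -3), (12 // -2)) 11111111
step 2: eval ((tid * -5) <= (c - 1)) 11111111
step 3: a <- (-3 % -2)               01111111
step 4: c <- ((c + 1) + min(c, d))   01111111
step 5: a <- ((a * 10) - (a + 3))    10000000

Answer: 6 steps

d: -1,0,-2,-1,0,-2,-1,0
a: -12,-1,-1,-1,-1,-1,-1,-1
c: -1,1,0,2,4,3,5,7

steps = 6; useful = 39; efficiency = 39/48 = 13/16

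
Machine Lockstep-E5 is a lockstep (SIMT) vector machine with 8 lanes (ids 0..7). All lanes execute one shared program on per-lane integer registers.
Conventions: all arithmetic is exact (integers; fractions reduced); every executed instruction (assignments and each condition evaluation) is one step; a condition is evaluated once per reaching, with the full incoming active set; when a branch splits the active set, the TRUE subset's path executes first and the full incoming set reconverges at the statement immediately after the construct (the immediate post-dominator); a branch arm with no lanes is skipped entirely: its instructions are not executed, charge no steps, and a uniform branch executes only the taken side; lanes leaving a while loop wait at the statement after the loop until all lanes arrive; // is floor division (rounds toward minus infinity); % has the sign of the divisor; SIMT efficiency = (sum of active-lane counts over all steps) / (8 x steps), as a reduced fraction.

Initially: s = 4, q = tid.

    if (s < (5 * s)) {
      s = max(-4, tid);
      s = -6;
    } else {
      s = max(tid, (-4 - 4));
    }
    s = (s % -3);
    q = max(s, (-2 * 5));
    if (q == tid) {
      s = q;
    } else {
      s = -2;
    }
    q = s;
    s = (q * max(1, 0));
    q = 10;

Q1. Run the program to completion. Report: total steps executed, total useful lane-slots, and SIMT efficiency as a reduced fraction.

Answer: 11 steps, 80 useful, 10/11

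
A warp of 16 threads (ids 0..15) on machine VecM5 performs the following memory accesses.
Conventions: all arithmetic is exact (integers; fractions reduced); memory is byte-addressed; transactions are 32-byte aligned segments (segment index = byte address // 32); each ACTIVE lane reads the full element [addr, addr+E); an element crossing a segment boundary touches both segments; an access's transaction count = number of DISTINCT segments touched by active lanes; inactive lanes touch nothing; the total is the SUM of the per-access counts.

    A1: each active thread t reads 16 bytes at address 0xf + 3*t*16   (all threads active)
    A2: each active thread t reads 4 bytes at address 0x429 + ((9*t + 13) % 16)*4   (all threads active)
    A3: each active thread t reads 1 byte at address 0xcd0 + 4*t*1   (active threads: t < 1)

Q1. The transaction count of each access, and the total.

A1: 24 transactions
A2: 3 transactions
A3: 1 transaction

Answer: 24,3,1; total 28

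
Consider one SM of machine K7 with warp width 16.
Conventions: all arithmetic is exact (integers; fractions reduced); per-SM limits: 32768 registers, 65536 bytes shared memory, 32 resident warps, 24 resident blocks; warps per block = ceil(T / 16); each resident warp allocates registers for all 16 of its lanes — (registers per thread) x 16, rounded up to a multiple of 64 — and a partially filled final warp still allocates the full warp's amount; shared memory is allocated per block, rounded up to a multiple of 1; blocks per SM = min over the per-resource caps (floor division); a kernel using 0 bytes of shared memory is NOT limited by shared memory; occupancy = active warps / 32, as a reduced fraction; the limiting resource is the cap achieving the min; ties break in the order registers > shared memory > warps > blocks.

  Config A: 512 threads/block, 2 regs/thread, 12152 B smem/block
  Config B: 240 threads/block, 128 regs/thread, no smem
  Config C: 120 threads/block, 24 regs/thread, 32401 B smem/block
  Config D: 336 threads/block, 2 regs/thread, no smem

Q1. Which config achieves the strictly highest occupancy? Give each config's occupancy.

occupancies: A 1, B 15/32, C 1/2, D 21/32

Answer: A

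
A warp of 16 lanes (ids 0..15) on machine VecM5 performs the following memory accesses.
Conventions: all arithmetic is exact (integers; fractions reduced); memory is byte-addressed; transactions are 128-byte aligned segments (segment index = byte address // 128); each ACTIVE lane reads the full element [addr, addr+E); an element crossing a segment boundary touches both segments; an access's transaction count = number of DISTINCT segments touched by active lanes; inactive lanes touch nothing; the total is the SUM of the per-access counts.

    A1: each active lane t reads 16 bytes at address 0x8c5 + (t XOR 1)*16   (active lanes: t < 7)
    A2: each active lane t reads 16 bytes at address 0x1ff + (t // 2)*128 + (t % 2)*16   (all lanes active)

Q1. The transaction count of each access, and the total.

A1: 2 transactions
A2: 9 transactions

Answer: 2,9; total 11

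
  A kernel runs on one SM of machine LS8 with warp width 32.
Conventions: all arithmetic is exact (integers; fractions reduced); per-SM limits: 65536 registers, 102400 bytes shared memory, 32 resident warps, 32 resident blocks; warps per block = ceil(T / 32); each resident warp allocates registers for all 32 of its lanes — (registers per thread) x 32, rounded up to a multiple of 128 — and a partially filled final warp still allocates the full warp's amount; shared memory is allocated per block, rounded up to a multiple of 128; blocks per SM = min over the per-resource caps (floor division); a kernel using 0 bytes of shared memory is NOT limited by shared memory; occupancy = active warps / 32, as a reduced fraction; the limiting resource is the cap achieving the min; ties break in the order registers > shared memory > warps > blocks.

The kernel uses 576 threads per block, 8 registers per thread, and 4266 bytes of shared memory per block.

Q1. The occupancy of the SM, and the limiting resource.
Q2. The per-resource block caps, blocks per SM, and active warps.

Answer: occupancy 9/16, limited by warps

registers: 14 blocks
shared memory: 23 blocks
warps: 1 block
blocks: 32 blocks

Answer: 1 block, 18 active warps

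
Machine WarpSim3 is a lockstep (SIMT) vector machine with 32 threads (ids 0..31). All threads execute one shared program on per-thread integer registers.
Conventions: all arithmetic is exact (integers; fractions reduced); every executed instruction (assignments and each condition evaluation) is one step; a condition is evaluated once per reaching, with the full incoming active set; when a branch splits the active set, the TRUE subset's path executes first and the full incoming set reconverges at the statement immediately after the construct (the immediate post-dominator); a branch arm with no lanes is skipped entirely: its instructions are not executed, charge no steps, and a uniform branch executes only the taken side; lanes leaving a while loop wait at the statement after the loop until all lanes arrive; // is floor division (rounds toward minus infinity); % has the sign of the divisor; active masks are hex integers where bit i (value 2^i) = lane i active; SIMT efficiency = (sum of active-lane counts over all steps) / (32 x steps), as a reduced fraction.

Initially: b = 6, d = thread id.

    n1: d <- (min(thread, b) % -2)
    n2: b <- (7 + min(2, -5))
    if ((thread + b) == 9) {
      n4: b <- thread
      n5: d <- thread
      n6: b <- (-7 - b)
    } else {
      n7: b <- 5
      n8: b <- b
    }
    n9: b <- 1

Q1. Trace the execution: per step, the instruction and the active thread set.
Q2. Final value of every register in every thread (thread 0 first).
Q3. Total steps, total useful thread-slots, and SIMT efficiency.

step 0: d <- (min(thread, b) % -2)   0xffffffff
step 1: b <- (7 + min(2, -5))        0xffffffff
step 2: eval ((thread + b) == 9)     0xffffffff
step 3: b <- thread                  0x00000080
step 4: d <- thread                  0x00000080
step 5: b <- (-7 - b)                0x00000080
step 6: b <- 5                       0xffffff7f
step 7: b <- b                       0xffffff7f
step 8: b <- 1                       0xffffffff

Answer: 9 steps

b: 1,1,1,1,1,1,1,1,1,1,1,1,1,1,1,1,1,1,1,1,1,1,1,1,1,1,1,1,1,1,1,1
d: 0,-1,0,-1,0,-1,0,7,0,0,0,0,0,0,0,0,0,0,0,0,0,0,0,0,0,0,0,0,0,0,0,0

steps = 9; useful = 193; efficiency = 193/288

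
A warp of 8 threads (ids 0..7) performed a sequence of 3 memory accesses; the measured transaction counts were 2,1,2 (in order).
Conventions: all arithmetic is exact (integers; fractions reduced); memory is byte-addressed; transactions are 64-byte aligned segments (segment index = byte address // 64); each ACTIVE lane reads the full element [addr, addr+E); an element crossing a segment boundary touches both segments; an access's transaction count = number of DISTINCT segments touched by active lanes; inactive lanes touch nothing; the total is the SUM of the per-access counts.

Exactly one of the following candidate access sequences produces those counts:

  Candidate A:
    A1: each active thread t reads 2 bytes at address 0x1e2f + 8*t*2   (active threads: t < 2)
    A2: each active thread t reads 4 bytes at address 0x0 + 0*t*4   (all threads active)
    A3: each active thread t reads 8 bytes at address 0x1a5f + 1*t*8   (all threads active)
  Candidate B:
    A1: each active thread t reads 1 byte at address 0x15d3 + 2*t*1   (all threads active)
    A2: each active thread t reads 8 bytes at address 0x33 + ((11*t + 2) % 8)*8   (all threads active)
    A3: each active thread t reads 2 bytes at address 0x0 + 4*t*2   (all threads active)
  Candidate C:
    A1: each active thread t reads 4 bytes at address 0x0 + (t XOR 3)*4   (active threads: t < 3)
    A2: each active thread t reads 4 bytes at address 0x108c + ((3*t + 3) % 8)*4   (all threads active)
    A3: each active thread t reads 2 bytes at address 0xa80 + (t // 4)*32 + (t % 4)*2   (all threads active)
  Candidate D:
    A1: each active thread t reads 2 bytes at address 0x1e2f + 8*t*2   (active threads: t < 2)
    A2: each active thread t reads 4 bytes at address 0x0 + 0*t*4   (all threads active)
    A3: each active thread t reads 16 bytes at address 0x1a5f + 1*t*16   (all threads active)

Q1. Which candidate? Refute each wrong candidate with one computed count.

B: A1 gives 1 transaction, not 2
C: A1 gives 1 transaction, not 2
D: A3 gives 3 transactions, not 2
A: all counts match (2,1,2)

Answer: A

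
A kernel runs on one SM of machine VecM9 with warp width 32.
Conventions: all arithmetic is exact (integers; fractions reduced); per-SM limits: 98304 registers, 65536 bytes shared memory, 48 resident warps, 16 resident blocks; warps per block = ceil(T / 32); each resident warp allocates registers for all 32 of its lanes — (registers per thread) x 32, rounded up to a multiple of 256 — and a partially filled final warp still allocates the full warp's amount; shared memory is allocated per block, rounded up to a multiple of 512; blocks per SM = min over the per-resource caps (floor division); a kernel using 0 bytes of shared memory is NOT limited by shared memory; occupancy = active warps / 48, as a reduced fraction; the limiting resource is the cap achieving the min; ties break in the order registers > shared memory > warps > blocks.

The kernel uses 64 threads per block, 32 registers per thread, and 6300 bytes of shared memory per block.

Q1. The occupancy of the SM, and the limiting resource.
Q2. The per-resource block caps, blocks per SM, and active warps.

Answer: occupancy 3/8, limited by shared memory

registers: 48 blocks
shared memory: 9 blocks
warps: 24 blocks
blocks: 16 blocks

Answer: 9 blocks, 18 active warps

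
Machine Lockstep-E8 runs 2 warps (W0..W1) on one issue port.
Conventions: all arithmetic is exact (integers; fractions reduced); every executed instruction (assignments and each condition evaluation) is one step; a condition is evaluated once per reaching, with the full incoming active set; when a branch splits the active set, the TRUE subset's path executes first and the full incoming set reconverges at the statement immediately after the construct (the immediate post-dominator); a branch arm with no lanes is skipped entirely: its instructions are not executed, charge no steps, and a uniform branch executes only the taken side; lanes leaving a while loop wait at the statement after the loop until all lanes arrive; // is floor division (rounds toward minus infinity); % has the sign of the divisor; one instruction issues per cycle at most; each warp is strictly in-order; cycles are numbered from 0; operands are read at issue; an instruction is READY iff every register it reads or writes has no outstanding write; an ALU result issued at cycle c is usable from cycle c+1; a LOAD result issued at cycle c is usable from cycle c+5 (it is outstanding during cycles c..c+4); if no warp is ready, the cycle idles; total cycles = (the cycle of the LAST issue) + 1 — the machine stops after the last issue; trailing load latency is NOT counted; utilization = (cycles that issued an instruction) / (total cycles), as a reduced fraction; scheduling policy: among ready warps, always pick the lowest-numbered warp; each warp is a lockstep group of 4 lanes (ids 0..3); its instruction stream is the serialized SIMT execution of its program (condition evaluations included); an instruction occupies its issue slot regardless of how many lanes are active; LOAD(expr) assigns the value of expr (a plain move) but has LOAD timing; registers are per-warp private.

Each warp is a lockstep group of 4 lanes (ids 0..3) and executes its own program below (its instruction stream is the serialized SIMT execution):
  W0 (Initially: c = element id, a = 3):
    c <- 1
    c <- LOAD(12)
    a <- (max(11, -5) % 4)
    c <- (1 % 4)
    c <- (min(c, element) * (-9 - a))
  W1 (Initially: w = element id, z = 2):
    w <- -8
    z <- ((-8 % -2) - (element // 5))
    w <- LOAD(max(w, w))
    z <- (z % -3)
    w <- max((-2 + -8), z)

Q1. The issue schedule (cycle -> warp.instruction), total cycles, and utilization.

cycle 0: W0.I0
cycle 1: W0.I1
cycle 2: W0.I2
cycle 3: W1.I0
cycle 4: W1.I1
cycle 5: W1.I2
cycle 6: W0.I3
cycle 7: W0.I4
cycle 8: W1.I3
cycle 9: idle
cycle 10: W1.I4

Answer: 11 cycles, utilization 10/11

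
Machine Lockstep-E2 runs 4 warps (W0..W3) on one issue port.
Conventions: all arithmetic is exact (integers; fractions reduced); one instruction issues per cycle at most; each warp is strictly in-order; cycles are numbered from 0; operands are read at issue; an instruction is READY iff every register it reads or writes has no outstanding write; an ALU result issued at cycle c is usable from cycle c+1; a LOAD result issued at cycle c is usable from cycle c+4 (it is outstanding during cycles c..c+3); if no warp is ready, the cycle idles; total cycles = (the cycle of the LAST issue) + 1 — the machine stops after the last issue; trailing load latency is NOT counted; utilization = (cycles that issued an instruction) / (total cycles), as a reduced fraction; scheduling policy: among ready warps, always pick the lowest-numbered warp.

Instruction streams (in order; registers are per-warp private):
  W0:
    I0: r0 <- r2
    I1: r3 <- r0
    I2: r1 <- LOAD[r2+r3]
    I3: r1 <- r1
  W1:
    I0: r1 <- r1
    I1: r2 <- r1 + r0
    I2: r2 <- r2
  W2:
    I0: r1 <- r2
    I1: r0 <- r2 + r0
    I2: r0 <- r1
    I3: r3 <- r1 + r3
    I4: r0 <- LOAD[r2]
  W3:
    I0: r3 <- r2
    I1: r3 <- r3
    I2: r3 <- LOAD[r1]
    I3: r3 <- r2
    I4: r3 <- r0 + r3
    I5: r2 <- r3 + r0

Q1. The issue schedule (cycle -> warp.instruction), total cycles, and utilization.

cycle 0: W0.I0
cycle 1: W0.I1
cycle 2: W0.I2
cycle 3: W1.I0
cycle 4: W1.I1
cycle 5: W1.I2
cycle 6: W0.I3
cycle 7: W2.I0
cycle 8: W2.I1
cycle 9: W2.I2
cycle 10: W2.I3
cycle 11: W2.I4
cycle 12: W3.I0
cycle 13: W3.I1
cycle 14: W3.I2
cycle 15: idle
cycle 16: idle
cycle 17: idle
cycle 18: W3.I3
cycle 19: W3.I4
cycle 20: W3.I5

Answer: 21 cycles, utilization 6/7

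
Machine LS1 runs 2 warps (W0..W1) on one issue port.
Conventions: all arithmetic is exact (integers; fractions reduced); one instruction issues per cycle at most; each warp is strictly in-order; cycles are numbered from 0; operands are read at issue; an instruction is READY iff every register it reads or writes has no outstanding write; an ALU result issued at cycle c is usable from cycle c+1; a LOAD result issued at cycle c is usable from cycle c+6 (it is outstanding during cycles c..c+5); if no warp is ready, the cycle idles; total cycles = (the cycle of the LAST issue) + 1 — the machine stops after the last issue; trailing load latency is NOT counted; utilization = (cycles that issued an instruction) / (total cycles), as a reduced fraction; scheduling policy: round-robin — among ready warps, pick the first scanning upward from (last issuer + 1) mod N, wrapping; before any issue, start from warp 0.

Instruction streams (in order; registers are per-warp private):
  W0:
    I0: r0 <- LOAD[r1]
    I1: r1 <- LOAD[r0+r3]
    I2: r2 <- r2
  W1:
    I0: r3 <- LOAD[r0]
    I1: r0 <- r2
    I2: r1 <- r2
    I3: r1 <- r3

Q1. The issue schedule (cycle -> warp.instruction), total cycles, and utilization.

cycle 0: W0.I0
cycle 1: W1.I0
cycle 2: W1.I1
cycle 3: W1.I2
cycle 4: idle
cycle 5: idle
cycle 6: W0.I1
cycle 7: W1.I3
cycle 8: W0.I2

Answer: 9 cycles, utilization 7/9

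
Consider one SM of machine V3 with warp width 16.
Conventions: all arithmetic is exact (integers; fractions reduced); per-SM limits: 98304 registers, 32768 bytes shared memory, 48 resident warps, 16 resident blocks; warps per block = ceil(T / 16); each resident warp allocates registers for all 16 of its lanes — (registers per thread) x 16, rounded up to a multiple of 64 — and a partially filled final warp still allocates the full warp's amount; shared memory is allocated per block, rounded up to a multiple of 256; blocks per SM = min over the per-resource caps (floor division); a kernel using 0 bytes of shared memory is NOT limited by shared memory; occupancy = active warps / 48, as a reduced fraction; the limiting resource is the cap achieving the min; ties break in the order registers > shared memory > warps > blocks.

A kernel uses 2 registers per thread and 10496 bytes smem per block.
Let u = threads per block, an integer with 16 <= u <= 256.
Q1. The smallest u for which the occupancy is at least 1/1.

Answer: u = 241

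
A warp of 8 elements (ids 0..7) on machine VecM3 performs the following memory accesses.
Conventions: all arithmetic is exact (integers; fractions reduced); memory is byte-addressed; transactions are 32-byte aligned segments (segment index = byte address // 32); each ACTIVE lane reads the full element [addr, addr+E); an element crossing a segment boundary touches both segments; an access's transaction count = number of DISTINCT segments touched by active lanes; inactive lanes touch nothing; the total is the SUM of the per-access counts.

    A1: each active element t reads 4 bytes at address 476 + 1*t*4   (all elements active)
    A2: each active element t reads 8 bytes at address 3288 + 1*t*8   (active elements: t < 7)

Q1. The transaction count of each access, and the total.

A1: 2 transactions
A2: 3 transactions

Answer: 2,3; total 5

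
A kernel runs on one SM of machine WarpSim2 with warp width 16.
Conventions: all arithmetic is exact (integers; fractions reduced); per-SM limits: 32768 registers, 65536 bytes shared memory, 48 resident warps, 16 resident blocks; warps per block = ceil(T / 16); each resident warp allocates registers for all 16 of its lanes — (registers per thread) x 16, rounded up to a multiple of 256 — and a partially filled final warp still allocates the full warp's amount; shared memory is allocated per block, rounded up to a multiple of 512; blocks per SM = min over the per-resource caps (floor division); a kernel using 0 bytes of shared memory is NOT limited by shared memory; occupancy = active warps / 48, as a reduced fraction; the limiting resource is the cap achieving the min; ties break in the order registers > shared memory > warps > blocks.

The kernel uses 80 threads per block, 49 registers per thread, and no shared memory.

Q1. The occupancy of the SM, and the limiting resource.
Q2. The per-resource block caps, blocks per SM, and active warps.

Answer: occupancy 5/8, limited by registers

registers: 6 blocks
shared memory: no limit (kernel uses none)
warps: 9 blocks
blocks: 16 blocks

Answer: 6 blocks, 30 active warps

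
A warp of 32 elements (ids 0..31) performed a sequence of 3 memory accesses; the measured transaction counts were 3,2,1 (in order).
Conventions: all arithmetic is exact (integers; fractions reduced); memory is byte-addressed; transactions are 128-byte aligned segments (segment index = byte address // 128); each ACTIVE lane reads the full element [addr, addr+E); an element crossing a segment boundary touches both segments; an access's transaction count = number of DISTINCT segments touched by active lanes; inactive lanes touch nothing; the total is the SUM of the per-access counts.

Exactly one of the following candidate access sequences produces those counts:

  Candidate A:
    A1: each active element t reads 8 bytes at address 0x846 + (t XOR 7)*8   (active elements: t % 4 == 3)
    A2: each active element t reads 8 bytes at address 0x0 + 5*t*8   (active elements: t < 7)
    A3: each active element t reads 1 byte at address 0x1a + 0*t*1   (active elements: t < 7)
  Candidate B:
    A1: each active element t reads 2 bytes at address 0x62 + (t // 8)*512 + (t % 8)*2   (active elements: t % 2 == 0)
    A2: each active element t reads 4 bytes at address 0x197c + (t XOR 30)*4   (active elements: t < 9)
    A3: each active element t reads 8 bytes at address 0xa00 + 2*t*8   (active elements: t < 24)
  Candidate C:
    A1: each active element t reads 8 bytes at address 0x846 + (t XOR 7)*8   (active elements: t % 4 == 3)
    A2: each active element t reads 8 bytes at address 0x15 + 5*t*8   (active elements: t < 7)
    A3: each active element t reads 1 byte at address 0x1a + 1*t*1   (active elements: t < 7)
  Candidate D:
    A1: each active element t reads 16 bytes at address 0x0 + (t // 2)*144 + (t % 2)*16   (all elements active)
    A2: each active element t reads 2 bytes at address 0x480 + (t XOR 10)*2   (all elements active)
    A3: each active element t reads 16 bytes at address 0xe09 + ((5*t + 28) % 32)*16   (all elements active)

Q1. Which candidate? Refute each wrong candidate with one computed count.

B: A1 gives 4 transactions, not 3
C: A2 gives 3 transactions, not 2
D: A1 gives 18 transactions, not 3
A: all counts match (3,2,1)

Answer: A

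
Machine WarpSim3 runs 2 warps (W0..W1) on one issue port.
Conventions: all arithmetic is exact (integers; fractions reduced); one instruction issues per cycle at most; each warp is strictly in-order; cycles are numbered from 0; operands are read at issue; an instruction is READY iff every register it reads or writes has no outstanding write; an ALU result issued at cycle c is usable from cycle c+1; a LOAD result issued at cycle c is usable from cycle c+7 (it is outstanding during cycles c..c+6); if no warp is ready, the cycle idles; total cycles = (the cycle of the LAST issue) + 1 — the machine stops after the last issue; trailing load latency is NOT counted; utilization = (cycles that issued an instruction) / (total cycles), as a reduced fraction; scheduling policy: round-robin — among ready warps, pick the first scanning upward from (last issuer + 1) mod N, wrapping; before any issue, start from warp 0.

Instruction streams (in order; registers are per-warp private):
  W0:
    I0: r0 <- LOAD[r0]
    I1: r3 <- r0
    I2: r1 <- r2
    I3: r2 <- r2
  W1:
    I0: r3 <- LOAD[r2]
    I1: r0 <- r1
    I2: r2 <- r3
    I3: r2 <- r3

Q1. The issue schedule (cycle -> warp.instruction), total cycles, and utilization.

cycle 0: W0.I0
cycle 1: W1.I0
cycle 2: W1.I1
cycle 3: idle
cycle 4: idle
cycle 5: idle
cycle 6: idle
cycle 7: W0.I1
cycle 8: W1.I2
cycle 9: W0.I2
cycle 10: W1.I3
cycle 11: W0.I3

Answer: 12 cycles, utilization 2/3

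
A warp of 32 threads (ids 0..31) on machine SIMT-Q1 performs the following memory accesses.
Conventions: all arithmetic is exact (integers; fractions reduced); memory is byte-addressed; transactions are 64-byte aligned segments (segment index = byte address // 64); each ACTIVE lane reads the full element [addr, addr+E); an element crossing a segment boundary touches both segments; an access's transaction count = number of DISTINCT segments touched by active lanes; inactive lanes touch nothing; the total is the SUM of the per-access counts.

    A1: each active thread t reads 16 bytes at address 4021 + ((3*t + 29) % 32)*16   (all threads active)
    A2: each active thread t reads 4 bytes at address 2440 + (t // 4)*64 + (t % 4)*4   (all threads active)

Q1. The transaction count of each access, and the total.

A1: 9 transactions
A2: 8 transactions

Answer: 9,8; total 17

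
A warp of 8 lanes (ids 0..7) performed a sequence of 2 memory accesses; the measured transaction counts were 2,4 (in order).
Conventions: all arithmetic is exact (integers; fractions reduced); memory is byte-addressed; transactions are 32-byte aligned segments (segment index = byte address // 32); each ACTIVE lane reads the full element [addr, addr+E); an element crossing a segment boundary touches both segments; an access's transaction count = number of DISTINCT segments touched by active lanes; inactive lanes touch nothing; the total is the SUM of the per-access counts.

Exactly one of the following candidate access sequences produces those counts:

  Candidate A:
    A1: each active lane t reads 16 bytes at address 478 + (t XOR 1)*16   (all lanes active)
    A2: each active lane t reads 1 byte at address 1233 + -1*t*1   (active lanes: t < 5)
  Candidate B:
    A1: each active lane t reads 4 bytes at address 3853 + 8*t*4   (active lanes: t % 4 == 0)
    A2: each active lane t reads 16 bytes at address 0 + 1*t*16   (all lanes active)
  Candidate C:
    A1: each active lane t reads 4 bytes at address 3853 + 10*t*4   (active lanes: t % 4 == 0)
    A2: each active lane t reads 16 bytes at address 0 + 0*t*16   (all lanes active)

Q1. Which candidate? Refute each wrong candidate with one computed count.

A: A1 gives 5 transactions, not 2
C: A2 gives 1 transaction, not 4
B: all counts match (2,4)

Answer: B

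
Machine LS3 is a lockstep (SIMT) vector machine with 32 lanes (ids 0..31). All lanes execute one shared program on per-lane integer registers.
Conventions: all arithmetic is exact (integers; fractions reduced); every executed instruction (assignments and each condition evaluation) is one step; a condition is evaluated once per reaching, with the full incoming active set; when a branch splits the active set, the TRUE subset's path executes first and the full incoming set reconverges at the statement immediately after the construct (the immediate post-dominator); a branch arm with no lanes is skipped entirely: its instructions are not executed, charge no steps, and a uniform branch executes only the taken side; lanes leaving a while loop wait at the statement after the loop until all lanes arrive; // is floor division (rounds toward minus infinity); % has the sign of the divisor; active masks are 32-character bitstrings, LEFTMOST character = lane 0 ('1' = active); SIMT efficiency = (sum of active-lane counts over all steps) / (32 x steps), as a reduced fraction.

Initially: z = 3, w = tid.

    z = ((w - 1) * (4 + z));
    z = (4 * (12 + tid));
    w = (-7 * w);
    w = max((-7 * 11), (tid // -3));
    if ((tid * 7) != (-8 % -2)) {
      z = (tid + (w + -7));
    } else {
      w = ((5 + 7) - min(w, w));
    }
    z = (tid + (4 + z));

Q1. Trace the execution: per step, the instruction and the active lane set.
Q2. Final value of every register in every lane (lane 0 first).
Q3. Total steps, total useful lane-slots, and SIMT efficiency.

step 0: z <- ((w - 1) * (4 + z))     11111111111111111111111111111111
step 1: z <- (4 * (12 + tid))        11111111111111111111111111111111
step 2: w <- (-7 * w)                11111111111111111111111111111111
step 3: w <- max((-7 * 11), (tid // -3)) 11111111111111111111111111111111
step 4: eval ((tid * 7) != (-8 % -2)) 11111111111111111111111111111111
step 5: z <- (tid + (w + -7))        01111111111111111111111111111111
step 6: w <- ((5 + 7) - min(w, w))   10000000000000000000000000000000
step 7: z <- (tid + (4 + z))         11111111111111111111111111111111

Answer: 8 steps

z: 52,-2,0,2,3,5,7,8,10,12,13,15,17,18,20,22,23,25,27,28,30,32,33,35,37,38,40,42,43,45,47,48
w: 12,-1,-1,-1,-2,-2,-2,-3,-3,-3,-4,-4,-4,-5,-5,-5,-6,-6,-6,-7,-7,-7,-8,-8,-8,-9,-9,-9,-10,-10,-10,-11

steps = 8; useful = 224; efficiency = 224/256 = 7/8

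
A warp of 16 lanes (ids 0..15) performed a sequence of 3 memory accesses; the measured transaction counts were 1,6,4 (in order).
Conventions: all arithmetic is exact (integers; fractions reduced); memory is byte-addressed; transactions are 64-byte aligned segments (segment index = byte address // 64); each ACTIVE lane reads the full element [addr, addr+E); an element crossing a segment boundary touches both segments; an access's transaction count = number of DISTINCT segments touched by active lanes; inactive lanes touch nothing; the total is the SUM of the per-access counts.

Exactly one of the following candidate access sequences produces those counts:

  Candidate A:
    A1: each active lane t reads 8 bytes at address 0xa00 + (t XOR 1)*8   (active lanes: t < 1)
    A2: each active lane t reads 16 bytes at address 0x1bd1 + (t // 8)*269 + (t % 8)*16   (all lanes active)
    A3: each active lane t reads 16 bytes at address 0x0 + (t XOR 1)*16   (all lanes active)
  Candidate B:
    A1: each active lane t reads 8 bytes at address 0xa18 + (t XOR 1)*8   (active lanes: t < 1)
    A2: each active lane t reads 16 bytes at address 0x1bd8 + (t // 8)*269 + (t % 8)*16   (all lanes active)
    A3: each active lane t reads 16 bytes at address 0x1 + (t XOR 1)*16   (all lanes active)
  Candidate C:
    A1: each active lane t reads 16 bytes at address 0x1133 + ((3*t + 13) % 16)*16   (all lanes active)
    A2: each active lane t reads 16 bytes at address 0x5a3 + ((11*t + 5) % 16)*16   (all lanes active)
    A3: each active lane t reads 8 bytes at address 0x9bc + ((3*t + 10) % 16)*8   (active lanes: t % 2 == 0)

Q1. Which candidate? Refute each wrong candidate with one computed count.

B: A3 gives 5 transactions, not 4
C: A1 gives 5 transactions, not 1
A: all counts match (1,6,4)

Answer: A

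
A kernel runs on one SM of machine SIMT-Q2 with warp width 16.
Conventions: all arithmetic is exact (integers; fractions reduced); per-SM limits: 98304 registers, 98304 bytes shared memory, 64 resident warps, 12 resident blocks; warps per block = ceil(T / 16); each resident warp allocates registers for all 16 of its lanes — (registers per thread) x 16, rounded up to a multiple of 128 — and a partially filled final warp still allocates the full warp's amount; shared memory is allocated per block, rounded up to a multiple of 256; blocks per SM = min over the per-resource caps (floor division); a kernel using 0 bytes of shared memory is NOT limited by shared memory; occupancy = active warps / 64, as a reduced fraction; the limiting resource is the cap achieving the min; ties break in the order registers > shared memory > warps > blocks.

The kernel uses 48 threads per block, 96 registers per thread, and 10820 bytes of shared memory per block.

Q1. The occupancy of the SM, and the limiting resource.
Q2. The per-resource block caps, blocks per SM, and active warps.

Answer: occupancy 3/8, limited by shared memory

registers: 21 blocks
shared memory: 8 blocks
warps: 21 blocks
blocks: 12 blocks

Answer: 8 blocks, 24 active warps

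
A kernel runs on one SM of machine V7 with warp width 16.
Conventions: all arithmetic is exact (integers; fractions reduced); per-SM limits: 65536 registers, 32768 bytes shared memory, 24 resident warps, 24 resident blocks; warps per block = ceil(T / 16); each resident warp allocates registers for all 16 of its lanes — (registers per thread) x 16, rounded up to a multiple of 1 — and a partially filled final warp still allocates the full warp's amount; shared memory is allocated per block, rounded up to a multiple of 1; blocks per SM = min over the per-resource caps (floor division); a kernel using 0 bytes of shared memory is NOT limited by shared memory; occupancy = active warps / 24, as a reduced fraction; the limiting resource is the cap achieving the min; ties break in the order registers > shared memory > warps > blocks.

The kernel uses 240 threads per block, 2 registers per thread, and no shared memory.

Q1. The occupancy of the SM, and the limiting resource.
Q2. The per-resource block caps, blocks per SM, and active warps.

Answer: occupancy 5/8, limited by warps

registers: 136 blocks
shared memory: no limit (kernel uses none)
warps: 1 block
blocks: 24 blocks

Answer: 1 block, 15 active warps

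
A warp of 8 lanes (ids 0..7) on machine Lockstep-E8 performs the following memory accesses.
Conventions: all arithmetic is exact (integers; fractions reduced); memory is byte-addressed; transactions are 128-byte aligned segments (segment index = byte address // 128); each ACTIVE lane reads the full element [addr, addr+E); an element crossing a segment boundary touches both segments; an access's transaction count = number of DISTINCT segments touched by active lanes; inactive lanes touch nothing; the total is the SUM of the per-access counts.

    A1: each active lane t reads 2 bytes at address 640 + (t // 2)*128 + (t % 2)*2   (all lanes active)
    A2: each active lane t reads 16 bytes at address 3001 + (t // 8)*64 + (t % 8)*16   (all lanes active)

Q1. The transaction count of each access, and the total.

A1: 4 transactions
A2: 2 transactions

Answer: 4,2; total 6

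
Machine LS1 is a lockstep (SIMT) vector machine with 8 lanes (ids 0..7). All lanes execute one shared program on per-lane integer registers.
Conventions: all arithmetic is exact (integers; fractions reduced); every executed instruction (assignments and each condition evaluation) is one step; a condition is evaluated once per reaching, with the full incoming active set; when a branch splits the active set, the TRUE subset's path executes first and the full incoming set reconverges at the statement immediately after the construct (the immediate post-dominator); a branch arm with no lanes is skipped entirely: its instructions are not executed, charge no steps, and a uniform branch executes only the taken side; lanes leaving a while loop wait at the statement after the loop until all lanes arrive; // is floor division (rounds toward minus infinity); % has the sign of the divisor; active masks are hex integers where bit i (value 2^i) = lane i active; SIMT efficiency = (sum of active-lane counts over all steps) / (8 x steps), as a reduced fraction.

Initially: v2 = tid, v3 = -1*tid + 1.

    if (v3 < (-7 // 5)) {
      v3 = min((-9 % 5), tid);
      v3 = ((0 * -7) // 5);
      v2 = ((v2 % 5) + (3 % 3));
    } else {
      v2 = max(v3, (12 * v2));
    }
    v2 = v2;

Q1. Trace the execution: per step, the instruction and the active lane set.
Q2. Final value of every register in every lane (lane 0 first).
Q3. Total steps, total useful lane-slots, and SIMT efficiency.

step 0: eval (v3 < (-7 // 5))        0xff
step 1: v3 <- min((-9 % 5), tid)     0xf0
step 2: v3 <- ((0 * -7) // 5)        0xf0
step 3: v2 <- ((v2 % 5) + (3 % 3))   0xf0
step 4: v2 <- max(v3, (12 * v2))     0x0f
step 5: v2 <- v2                     0xff

Answer: 6 steps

v2: 1,12,24,36,4,0,1,2
v3: 1,0,-1,-2,0,0,0,0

steps = 6; useful = 32; efficiency = 32/48 = 2/3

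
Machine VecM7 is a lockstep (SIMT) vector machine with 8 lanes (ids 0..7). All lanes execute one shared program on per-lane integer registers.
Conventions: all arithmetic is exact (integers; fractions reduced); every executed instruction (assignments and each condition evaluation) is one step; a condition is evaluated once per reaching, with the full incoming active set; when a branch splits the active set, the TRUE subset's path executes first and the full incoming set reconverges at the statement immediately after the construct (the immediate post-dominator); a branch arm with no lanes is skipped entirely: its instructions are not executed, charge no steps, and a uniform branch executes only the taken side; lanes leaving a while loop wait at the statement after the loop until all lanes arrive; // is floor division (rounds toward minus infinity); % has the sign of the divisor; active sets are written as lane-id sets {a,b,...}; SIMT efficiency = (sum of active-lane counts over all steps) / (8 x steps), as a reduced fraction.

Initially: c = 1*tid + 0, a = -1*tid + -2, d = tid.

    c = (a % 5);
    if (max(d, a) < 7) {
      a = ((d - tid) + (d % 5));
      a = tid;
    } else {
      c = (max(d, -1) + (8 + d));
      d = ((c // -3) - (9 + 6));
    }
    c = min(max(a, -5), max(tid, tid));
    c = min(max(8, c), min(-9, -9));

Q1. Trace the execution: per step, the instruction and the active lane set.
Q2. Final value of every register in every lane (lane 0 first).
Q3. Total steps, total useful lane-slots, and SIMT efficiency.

step 0: c <- (a % 5)                 {0,1,2,3,4,5,6,7}
step 1: eval (max(d, a) < 7)         {0,1,2,3,4,5,6,7}
step 2: a <- ((d - tid) + (d % 5))   {0,1,2,3,4,5,6}
step 3: a <- tid                     {0,1,2,3,4,5,6}
step 4: c <- (max(d, -1) + (8 + d))  {7}
step 5: d <- ((c // -3) - (9 + 6))   {7}
step 6: c <- min(max(a, -5), max(tid, tid)) {0,1,2,3,4,5,6,7}
step 7: c <- min(max(8, c), min(-9, -9)) {0,1,2,3,4,5,6,7}

Answer: 8 steps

c: -9,-9,-9,-9,-9,-9,-9,-9
a: 0,1,2,3,4,5,6,-9
d: 0,1,2,3,4,5,6,-23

steps = 8; useful = 48; efficiency = 48/64 = 3/4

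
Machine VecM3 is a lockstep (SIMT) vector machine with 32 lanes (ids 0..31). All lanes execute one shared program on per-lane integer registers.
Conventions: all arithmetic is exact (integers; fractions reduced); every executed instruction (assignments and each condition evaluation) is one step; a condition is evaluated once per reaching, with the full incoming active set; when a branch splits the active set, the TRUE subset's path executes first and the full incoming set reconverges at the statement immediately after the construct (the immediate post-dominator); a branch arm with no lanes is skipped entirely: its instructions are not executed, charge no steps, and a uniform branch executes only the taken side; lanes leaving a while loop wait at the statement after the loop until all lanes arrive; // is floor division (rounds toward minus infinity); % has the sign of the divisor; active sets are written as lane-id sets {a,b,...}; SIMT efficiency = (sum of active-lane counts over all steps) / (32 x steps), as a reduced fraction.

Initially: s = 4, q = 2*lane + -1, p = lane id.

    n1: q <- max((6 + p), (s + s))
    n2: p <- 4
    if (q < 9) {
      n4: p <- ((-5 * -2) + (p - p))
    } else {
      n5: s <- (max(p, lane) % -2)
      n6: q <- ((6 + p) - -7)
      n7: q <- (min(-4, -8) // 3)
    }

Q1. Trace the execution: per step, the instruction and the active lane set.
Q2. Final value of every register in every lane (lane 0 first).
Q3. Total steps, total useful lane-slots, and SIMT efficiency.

step 0: q <- max((6 + p), (s + s))   {0,1,2,3,4,5,6,7,8,9,10,11,12,13,14,15,16,17,18,19,20,21,22,23,24,25,26,27,28,29,30,31}
step 1: p <- 4                       {0,1,2,3,4,5,6,7,8,9,10,11,12,13,14,15,16,17,18,19,20,21,22,23,24,25,26,27,28,29,30,31}
step 2: eval (q < 9)                 {0,1,2,3,4,5,6,7,8,9,10,11,12,13,14,15,16,17,18,19,20,21,22,23,24,25,26,27,28,29,30,31}
step 3: p <- ((-5 * -2) + (p - p))   {0,1,2}
step 4: s <- (max(p, lane) % -2)     {3,4,5,6,7,8,9,10,11,12,13,14,15,16,17,18,19,20,21,22,23,24,25,26,27,28,29,30,31}
step 5: q <- ((6 + p) - -7)          {3,4,5,6,7,8,9,10,11,12,13,14,15,16,17,18,19,20,21,22,23,24,25,26,27,28,29,30,31}
step 6: q <- (min(-4, -8) // 3)      {3,4,5,6,7,8,9,10,11,12,13,14,15,16,17,18,19,20,21,22,23,24,25,26,27,28,29,30,31}

Answer: 7 steps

s: 4,4,4,0,0,-1,0,-1,0,-1,0,-1,0,-1,0,-1,0,-1,0,-1,0,-1,0,-1,0,-1,0,-1,0,-1,0,-1
q: 8,8,8,-3,-3,-3,-3,-3,-3,-3,-3,-3,-3,-3,-3,-3,-3,-3,-3,-3,-3,-3,-3,-3,-3,-3,-3,-3,-3,-3,-3,-3
p: 10,10,10,4,4,4,4,4,4,4,4,4,4,4,4,4,4,4,4,4,4,4,4,4,4,4,4,4,4,4,4,4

steps = 7; useful = 186; efficiency = 186/224 = 93/112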